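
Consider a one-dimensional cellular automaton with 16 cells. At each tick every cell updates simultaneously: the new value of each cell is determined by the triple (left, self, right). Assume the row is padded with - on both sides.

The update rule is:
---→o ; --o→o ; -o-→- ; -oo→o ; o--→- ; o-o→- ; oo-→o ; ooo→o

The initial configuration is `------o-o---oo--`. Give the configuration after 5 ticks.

oooooo-ooooooo-o

tick 1: oooooo----oooo-o
tick 2: oooooo-ooooooo--
tick 3: oooooo-ooooooo-o
tick 4: oooooo-ooooooo--  (repeats tick 2; period 2)
tick 5: oooooo-ooooooo-o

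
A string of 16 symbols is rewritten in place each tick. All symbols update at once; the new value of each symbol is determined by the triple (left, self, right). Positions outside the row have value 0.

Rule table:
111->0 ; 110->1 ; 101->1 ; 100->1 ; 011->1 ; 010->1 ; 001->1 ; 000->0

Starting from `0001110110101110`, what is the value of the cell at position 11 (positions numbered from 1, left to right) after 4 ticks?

0011011111111011
0111110000001111
1100011000011001
1110111100111111
position 11 holds 1

1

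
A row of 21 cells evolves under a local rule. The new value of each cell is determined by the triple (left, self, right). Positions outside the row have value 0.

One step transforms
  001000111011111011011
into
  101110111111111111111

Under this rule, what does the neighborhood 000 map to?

At position 0 the neighborhood is 000; the next row has 1 there.

1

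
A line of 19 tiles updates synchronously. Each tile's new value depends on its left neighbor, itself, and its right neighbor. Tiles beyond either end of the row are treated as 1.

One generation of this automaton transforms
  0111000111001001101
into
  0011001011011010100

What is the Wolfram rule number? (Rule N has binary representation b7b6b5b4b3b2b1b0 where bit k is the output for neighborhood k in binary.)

position 2: 111 → 1  (bit 7 = 1)
position 3: 110 → 1  (bit 6 = 1)
position 0: 101 → 0  (bit 5 = 0)
position 4: 100 → 0  (bit 4 = 0)
position 1: 011 → 0  (bit 3 = 0)
position 12: 010 → 1  (bit 2 = 1)
position 6: 001 → 1  (bit 1 = 1)
position 5: 000 → 0  (bit 0 = 0)
bits b7..b0 = 11000110 = 198

198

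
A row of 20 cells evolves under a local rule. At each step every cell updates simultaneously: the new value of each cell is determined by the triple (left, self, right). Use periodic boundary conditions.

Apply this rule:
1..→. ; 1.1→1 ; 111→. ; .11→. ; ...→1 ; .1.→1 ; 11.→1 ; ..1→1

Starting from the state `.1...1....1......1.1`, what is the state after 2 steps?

.11..11...11........

step 1: 11.111.1111.11111111
step 2: .11..11...11........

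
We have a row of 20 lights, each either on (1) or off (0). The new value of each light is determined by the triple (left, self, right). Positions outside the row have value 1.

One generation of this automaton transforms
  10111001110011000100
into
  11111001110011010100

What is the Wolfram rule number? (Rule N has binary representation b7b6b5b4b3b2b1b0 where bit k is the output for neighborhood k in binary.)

position 3: 111 → 1  (bit 7 = 1)
position 0: 110 → 1  (bit 6 = 1)
position 1: 101 → 1  (bit 5 = 1)
position 5: 100 → 0  (bit 4 = 0)
position 2: 011 → 1  (bit 3 = 1)
position 17: 010 → 1  (bit 2 = 1)
position 6: 001 → 0  (bit 1 = 0)
position 15: 000 → 1  (bit 0 = 1)
bits b7..b0 = 11101101 = 237

237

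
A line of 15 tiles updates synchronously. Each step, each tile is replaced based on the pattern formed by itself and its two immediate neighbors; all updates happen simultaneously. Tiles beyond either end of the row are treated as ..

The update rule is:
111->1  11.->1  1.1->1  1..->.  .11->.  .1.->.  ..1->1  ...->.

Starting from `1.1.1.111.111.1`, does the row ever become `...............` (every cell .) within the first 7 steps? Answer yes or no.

no

.1.1.1.111.111.
1.1.1.1.111.11.
.1.1.1.1.111.1.
1.1.1.1.1.111..
.1.1.1.1.1.11..
1.1.1.1.1.1.1..
.1.1.1.1.1.1...
step 7 is .1.1.1.1.1.1..., still not uniform .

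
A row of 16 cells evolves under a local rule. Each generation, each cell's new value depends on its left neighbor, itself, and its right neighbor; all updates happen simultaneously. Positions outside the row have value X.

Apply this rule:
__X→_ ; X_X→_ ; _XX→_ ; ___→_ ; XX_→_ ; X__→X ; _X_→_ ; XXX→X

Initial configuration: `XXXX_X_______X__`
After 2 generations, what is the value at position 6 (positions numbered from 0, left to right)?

XXX___X_______X_
XX_X___X________
position 6 holds _

_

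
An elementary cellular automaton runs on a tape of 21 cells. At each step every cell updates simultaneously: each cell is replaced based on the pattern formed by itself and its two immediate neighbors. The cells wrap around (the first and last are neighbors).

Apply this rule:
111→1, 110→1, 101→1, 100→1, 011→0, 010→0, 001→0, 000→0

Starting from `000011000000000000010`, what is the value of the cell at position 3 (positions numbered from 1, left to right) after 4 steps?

1

000001100000000000001
100000110000000000000
010000011000000000000
001000001100000000000
position 3 holds 1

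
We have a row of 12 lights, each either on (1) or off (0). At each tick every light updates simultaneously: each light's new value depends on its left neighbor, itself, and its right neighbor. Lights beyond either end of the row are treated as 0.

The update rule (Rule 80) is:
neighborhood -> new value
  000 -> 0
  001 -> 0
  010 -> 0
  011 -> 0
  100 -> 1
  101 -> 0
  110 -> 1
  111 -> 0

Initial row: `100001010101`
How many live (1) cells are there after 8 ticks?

1

010000000000
001000000000
000100000000
000010000000
000001000000
000000100000
000000010000
000000001000
count of 1: 1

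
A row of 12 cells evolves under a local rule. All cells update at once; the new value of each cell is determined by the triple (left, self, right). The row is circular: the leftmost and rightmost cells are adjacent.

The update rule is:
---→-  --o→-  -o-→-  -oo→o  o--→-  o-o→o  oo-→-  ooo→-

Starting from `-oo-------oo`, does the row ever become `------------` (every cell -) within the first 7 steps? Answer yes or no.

step 1: oo--------o-
step 2: o----------o
step 3: -----------o
step 4: ------------
all cells are - at step 4

yes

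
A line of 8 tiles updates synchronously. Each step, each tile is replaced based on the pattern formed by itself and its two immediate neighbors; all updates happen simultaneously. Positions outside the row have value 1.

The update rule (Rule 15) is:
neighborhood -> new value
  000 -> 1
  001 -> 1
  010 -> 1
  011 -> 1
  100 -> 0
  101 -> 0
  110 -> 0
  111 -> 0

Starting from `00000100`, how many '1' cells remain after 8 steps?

01111101
01000001
01011111
01010000
01010111
01010100
01010101
01010101
count of 1: 4

4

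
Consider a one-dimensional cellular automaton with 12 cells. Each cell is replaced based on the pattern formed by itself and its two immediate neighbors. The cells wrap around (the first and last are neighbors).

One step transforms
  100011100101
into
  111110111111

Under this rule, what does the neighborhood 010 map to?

At position 9 the neighborhood is 010; the next row has 1 there.

1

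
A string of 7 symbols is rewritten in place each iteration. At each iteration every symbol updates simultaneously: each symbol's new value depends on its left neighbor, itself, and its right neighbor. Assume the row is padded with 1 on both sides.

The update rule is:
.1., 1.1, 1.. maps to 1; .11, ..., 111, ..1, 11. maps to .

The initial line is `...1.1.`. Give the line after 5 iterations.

1..11..

iteration 1: 1..1111
iteration 2: .1.....
iteration 3: 111....
iteration 4: ...1...
iteration 5: 1..11..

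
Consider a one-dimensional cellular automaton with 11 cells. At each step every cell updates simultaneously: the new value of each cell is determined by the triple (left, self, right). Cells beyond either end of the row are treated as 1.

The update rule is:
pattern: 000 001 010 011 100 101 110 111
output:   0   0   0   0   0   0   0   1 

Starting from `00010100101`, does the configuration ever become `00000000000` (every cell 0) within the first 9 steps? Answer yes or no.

yes

00000000000
all cells are 0 at step 1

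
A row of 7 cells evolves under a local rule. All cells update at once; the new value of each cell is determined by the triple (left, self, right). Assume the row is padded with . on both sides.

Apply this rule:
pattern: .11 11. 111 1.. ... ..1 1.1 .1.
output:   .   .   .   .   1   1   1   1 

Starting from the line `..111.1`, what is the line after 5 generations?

1111...

11...11
...11..
111...1
....111
1111...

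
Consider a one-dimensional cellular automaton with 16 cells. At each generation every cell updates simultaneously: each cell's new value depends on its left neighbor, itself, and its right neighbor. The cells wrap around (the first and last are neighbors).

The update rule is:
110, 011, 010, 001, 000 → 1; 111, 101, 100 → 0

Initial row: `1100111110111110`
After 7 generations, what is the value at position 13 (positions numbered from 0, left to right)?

generation 1: 1101100010100010
generation 2: 1101101110101110
generation 3: 1101101010101010
generation 4: 1101101010101010  (fixed point — unchanged through generation 7)
position 13 holds 0

0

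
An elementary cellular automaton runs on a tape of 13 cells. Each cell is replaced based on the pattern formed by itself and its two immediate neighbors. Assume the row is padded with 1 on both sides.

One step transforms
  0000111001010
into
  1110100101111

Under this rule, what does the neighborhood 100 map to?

At position 0 the neighborhood is 100; the next row has 1 there.

1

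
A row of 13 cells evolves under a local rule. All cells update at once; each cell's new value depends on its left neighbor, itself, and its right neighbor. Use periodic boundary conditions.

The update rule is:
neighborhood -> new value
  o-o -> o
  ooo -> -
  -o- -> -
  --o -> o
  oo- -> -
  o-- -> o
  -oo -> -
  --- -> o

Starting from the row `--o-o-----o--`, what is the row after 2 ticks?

--o-o-----o--

tick 1: oo-o-ooooo-oo
tick 2: --o-o-----o--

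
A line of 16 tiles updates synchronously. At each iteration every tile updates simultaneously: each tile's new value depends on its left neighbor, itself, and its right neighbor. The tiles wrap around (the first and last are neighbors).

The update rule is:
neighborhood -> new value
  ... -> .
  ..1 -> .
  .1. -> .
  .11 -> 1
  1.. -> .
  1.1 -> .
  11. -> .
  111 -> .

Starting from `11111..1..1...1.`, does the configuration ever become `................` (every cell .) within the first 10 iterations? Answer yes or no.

iteration 1: 1...............
iteration 2: ................
all cells are . at iteration 2

yes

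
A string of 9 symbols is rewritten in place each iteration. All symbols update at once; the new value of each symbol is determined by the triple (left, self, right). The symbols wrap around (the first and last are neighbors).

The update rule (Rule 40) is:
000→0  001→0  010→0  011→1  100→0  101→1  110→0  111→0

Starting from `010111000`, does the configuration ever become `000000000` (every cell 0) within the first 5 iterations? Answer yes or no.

001100000
001000000
000000000
all cells are 0 at iteration 3

yes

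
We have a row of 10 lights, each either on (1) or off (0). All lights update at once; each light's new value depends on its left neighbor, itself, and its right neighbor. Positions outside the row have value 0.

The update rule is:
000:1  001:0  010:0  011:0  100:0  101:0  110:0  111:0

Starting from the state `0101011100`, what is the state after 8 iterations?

0000000001
1111111100
0000000001  (repeats iteration 1; period 2)
iteration 8: 1111111100

1111111100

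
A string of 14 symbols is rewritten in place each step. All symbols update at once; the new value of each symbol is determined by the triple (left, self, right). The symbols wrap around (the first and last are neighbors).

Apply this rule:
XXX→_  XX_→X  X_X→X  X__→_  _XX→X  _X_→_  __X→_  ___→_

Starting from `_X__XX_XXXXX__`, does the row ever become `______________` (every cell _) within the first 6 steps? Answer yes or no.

yes

____XXXX___X__
____X__X______
______________
all cells are _ at step 3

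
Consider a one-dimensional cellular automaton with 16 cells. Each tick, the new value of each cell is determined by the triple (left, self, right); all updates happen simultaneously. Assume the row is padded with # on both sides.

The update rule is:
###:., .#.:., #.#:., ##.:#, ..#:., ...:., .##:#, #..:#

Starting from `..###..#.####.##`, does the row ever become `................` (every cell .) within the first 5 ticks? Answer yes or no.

no

tick 1: #.#.##...#..#.#.
tick 2: #...###...#.....
tick 3: ##..#.##...#....
tick 4: .##...###...#...
tick 5: .###..#.##...#..
tick 5 is .###..#.##...#.., still not uniform .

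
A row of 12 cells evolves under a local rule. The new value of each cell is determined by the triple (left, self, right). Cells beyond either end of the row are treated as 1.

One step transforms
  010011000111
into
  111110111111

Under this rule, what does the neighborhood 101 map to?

1

At position 0 the neighborhood is 101; the next row has 1 there.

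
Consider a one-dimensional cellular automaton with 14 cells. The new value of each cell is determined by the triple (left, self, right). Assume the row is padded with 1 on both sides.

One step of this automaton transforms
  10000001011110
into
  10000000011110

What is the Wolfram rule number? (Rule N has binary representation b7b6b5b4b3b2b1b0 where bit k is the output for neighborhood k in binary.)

position 10: 111 → 1  (bit 7 = 1)
position 0: 110 → 1  (bit 6 = 1)
position 8: 101 → 0  (bit 5 = 0)
position 1: 100 → 0  (bit 4 = 0)
position 9: 011 → 1  (bit 3 = 1)
position 7: 010 → 0  (bit 2 = 0)
position 6: 001 → 0  (bit 1 = 0)
position 2: 000 → 0  (bit 0 = 0)
bits b7..b0 = 11001000 = 200

200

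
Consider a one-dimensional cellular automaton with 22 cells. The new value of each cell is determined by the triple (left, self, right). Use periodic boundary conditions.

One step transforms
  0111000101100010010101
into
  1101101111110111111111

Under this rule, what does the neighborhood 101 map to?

1

At position 0 the neighborhood is 101; the next row has 1 there.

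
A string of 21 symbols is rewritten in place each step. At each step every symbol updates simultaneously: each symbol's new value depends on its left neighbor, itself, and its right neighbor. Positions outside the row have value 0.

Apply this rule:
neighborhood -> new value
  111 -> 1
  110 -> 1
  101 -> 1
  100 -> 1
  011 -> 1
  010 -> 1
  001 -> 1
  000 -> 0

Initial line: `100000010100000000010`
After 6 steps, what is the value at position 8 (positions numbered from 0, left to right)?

1

step 1: 110000111110000000111
step 2: 111001111111000001111
step 3: 111111111111100011111
step 4: 111111111111110111111
step 5: 111111111111111111111
step 6: 111111111111111111111
position 8 holds 1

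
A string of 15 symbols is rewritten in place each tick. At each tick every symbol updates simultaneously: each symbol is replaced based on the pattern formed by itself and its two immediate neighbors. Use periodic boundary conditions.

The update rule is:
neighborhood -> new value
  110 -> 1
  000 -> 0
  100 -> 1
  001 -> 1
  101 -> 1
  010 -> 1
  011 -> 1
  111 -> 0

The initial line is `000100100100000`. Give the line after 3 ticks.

111100000111100

001111111110000
011000000011000
111100000111100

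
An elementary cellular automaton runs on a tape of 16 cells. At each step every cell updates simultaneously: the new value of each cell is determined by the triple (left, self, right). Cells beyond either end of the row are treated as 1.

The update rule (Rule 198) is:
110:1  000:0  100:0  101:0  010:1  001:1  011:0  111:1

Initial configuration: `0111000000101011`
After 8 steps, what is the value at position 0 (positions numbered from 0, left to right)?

0

step 1: 0011000001101001
step 2: 0101000010101010
step 3: 0101000110101010
step 4: 0101001010101010
step 5: 0101011010101010
step 6: 0101001010101010  (repeats step 4; period 2)
step 8: 0101001010101010
position 0 holds 0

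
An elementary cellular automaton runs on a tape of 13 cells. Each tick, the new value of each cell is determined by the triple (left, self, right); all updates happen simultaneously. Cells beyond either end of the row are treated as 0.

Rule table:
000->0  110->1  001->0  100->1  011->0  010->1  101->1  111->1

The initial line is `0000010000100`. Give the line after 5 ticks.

0000000001101

tick 1: 0000011000110
tick 2: 0000001100011
tick 3: 0000000110001
tick 4: 0000000011001
tick 5: 0000000001101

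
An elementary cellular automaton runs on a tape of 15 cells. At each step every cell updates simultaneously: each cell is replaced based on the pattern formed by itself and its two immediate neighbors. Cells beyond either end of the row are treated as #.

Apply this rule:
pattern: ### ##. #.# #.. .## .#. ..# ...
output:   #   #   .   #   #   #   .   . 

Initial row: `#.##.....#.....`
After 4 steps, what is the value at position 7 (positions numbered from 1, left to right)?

#

#.###....##....
#.####...###...
#.#####..####..
#.######.#####.
position 7 holds #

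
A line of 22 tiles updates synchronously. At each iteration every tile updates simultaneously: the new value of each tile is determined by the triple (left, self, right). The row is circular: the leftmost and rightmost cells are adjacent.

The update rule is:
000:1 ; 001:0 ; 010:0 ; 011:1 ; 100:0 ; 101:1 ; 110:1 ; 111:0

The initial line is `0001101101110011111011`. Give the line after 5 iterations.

iteration 1: 0101111111010010001111
iteration 2: 1011000001100000101001
iteration 3: 1111011101101110010001
iteration 4: 0001110111111010000101
iteration 5: 0101011100001100110010

0101011100001100110010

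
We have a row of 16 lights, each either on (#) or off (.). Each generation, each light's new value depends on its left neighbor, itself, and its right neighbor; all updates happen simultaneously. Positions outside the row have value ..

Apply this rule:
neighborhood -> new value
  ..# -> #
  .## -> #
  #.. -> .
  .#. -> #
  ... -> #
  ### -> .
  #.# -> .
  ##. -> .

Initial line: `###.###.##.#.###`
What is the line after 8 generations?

#.#.#.#.###.###.

generation 1: #...#...#..#.#..
generation 2: #.###.###.##.#.#
generation 3: #.#...#...#..#.#
generation 4: #.#.###.###.##.#
generation 5: #.#.#...#...#..#
generation 6: #.#.#.###.###.##
generation 7: #.#.#.#...#...#.
generation 8: #.#.#.#.###.###.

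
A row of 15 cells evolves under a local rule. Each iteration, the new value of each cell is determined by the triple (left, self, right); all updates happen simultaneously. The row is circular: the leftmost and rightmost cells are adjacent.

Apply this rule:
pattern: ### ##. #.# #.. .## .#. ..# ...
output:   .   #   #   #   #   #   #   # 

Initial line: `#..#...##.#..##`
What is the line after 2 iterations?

##############.
#............##

#............##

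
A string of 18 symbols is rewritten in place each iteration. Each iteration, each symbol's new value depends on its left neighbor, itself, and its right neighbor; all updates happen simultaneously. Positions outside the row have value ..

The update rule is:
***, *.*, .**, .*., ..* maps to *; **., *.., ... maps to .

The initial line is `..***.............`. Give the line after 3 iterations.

**................

.***..............
***...............
**................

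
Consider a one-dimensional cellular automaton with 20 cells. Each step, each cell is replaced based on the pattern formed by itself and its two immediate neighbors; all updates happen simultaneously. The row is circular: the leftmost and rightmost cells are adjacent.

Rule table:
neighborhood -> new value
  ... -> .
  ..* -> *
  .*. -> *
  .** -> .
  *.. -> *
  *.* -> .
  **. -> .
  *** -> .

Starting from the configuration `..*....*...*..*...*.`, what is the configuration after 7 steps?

.***..***.******.***
....**..............
...*..*.............
..******............
.*......*...........
***....***..........
...*..*...*........*

...*..*...*........*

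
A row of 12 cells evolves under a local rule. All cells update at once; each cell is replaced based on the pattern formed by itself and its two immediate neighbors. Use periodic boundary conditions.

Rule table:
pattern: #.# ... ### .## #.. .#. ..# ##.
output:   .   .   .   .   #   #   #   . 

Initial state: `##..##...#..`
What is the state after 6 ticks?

.#...#......

..##..#.####
##..###.....
..##...#...#
##..#.###.##
..###.......
.#...#......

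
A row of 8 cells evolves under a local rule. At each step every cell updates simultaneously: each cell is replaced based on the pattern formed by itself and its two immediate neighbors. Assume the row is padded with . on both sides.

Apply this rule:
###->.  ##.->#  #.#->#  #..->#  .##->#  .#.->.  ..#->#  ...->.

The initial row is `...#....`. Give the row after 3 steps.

#.#.#.#.

step 1: ..#.#...
step 2: .#.#.#..
step 3: #.#.#.#.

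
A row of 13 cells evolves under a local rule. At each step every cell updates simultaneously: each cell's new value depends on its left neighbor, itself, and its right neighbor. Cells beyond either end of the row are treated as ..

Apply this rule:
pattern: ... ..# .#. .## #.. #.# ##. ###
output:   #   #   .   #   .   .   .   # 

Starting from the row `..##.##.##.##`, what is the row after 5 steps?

##..#..#..#..

###..#..#..#.
##..#..#..#..
#..#..#..#..#
..#..#..#..#.
##..#..#..#..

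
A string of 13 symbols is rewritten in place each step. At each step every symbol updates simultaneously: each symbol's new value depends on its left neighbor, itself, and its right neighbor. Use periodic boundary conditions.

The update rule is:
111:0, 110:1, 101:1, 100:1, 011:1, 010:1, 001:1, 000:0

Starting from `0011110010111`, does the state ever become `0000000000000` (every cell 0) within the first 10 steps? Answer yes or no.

1110011111101
0011110000111
1110011001101
0011111111111
1110000000001
0011000000011
1111100000111
0000110001100
0001111011110
0011001110011
step 10 is 0011001110011, still not uniform 0

no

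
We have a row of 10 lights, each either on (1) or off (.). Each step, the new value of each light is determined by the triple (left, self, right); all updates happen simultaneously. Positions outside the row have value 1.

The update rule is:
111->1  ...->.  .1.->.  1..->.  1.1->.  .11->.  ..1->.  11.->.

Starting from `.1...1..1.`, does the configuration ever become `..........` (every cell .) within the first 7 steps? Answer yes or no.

yes

..........
all cells are . at step 1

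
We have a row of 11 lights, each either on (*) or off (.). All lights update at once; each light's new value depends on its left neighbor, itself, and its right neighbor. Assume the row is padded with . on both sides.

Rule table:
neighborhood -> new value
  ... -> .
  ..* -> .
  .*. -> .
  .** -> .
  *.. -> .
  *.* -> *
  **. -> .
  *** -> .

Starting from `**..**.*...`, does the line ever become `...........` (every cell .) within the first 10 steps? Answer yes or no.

yes

......*....
...........
all cells are . at step 2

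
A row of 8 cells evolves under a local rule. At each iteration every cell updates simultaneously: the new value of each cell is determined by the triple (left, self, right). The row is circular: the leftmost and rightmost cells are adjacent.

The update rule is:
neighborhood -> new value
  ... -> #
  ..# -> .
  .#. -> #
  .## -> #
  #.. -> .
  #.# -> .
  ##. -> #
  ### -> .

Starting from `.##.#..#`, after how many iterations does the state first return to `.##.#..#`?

.##.#..#

1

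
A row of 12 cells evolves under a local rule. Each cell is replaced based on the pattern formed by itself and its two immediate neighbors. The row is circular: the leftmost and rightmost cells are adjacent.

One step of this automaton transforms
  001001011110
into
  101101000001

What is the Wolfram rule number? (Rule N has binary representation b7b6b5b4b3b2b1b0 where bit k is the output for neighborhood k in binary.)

position 8: 111 → 0  (bit 7 = 0)
position 10: 110 → 0  (bit 6 = 0)
position 6: 101 → 0  (bit 5 = 0)
position 3: 100 → 1  (bit 4 = 1)
position 7: 011 → 0  (bit 3 = 0)
position 2: 010 → 1  (bit 2 = 1)
position 1: 001 → 0  (bit 1 = 0)
position 0: 000 → 1  (bit 0 = 1)
bits b7..b0 = 00010101 = 21

21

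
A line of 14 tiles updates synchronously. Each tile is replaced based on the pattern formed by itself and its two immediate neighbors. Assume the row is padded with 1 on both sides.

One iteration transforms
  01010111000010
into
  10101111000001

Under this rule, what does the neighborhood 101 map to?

At position 0 the neighborhood is 101; the next row has 1 there.

1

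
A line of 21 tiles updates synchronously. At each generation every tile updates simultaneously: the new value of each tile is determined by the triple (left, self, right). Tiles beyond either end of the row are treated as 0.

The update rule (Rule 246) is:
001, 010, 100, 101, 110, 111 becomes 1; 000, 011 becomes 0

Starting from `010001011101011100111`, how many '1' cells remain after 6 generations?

generation 1: 111011101111101111011
generation 2: 011101110111110111101
generation 3: 101110111011111011111
generation 4: 110111011101111101111
generation 5: 011011101110111110111
generation 6: 101101110111011111011
count of 1: 16

16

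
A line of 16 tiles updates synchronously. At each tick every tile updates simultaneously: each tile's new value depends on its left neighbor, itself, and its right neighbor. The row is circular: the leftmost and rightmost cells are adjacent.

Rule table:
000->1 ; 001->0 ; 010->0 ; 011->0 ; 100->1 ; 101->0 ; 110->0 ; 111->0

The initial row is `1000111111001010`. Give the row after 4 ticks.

0011111100111110

0110000000100000
0001111110011111
1100000001000000
0011111100111110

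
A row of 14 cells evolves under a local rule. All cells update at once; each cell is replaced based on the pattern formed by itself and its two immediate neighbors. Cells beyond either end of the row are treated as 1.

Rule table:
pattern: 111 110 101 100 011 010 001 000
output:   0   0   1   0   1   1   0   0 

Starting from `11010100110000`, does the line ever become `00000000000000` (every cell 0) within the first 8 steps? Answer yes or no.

no

00111100100000
00100000100000
00100000100000  (fixed point — unchanged through step 8)
step 8 is 00100000100000, still not uniform 0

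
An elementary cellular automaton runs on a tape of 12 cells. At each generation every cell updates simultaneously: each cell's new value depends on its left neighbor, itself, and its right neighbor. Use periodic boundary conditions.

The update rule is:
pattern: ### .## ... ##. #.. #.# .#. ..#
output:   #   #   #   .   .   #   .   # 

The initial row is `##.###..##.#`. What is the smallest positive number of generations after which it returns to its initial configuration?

generation 1: #.###..##.##
generation 2: .###..##.###
generation 3: ###..##.###.
generation 4: ##..##.###.#
generation 5: #..##.###.##
generation 6: ..##.###.###
generation 7: .##.###.###.
generation 8: ##.###.###..
generation 9: #.###.###..#
generation 10: .###.###..##
generation 11: ###.###..##.
generation 12: ##.###..##.#

12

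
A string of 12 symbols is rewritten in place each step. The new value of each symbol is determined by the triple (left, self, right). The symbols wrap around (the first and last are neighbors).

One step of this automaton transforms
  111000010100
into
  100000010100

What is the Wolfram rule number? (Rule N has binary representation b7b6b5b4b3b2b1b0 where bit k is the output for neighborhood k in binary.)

position 1: 111 → 0  (bit 7 = 0)
position 2: 110 → 0  (bit 6 = 0)
position 8: 101 → 0  (bit 5 = 0)
position 3: 100 → 0  (bit 4 = 0)
position 0: 011 → 1  (bit 3 = 1)
position 7: 010 → 1  (bit 2 = 1)
position 6: 001 → 0  (bit 1 = 0)
position 4: 000 → 0  (bit 0 = 0)
bits b7..b0 = 00001100 = 12

12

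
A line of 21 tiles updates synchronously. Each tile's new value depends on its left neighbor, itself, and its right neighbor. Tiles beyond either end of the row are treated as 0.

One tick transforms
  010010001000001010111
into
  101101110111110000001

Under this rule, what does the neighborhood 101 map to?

At position 15 the neighborhood is 101; the next row has 0 there.

0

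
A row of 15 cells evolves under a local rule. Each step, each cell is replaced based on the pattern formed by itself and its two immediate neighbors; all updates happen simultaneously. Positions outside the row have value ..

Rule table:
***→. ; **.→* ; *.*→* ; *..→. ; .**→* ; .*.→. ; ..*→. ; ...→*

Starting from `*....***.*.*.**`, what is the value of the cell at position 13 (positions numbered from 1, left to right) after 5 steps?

..**.*.**.*.***
*.***.****.**.*
.**.***..*****.
.****.*..*...*.
.*..**.....*...
position 13 holds .

.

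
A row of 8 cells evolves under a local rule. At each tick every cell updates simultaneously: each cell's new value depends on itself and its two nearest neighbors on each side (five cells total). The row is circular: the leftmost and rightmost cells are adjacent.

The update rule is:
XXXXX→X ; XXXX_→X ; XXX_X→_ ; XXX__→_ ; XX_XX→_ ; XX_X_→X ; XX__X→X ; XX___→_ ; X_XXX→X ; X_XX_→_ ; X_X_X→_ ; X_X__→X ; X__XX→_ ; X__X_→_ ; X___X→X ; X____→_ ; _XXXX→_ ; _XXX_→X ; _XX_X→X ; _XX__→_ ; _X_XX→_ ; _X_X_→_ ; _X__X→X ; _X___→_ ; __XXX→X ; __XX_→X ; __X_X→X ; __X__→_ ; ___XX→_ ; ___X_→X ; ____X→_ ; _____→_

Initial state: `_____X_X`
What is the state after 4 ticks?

____XX_X
____XXXX
____X_X_
___XX_X_

___XX_X_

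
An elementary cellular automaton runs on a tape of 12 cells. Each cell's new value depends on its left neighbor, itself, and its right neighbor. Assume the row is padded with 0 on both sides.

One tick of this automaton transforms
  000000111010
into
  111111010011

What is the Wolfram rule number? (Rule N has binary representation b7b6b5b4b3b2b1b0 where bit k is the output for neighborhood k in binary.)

position 7: 111 → 1  (bit 7 = 1)
position 8: 110 → 0  (bit 6 = 0)
position 9: 101 → 0  (bit 5 = 0)
position 11: 100 → 1  (bit 4 = 1)
position 6: 011 → 0  (bit 3 = 0)
position 10: 010 → 1  (bit 2 = 1)
position 5: 001 → 1  (bit 1 = 1)
position 0: 000 → 1  (bit 0 = 1)
bits b7..b0 = 10010111 = 151

151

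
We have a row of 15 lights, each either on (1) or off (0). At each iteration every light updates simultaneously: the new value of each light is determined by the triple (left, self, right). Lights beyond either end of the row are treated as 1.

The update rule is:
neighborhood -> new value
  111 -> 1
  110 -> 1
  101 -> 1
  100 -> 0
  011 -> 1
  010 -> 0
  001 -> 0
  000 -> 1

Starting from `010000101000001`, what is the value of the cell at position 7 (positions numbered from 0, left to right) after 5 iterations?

1

100110010011101
100110000011111
100110111011111
100111111111111
100111111111111
position 7 holds 1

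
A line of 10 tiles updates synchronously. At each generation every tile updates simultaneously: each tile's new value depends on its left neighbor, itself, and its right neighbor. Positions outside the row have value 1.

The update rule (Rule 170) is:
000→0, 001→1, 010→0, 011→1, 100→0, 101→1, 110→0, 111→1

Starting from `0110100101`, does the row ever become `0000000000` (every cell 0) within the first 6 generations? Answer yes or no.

no

1101001011
1010010111
0100101111
1001011111
0010111111
0101111111
generation 6 is 0101111111, still not uniform 0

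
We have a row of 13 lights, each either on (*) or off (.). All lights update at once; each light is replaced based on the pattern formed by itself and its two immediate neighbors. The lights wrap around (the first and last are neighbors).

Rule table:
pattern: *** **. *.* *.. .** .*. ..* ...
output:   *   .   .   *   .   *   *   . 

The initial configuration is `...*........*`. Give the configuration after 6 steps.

step 1: *.***......**
step 2: ...*.*....*.*
step 3: *.**.**..**.*
step 4: .......**....
step 5: ......*..*...
step 6: .....******..

.....******..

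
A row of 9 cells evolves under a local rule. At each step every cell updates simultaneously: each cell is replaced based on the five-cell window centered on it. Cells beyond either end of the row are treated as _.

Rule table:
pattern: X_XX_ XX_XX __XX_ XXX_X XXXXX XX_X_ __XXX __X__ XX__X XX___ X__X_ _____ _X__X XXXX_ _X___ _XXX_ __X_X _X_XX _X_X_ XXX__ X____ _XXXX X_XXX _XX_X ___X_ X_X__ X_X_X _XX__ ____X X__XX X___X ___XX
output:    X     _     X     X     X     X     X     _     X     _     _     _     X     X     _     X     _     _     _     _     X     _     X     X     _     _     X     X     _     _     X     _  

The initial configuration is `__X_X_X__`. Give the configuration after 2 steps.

______X__

____X___X
______X__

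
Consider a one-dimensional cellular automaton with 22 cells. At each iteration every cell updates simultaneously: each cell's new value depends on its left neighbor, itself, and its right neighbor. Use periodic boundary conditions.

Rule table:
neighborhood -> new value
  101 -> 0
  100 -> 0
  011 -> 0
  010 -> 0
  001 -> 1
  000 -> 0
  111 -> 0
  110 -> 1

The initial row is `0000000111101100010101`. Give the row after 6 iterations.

0100010010010000000000

0000001000100100100000
0000010001001001000000
0000100010010010000000
0001000100100100000000
0010001001001000000000
0100010010010000000000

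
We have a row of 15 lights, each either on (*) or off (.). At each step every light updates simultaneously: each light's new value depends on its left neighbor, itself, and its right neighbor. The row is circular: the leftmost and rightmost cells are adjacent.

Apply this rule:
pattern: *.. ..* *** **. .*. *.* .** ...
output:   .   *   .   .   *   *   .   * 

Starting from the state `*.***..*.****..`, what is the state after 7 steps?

..***....***...

step 1: **....***.....*
step 2: ...***....****.
step 3: ***....***.....
step 4: ....***....****
step 5: .***....***....
step 6: *....***....***
step 7: ..***....***...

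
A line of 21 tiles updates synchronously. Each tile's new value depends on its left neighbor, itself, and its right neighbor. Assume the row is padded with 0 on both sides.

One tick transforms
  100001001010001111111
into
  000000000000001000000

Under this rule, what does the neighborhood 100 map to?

0

At position 1 the neighborhood is 100; the next row has 0 there.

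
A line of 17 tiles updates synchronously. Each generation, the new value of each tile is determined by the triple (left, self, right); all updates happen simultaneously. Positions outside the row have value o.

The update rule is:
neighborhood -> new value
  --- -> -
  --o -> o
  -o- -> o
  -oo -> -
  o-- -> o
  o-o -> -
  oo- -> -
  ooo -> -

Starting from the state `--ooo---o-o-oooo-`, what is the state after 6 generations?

----o-----------o

oo---o-oo-o------
--o-oo----oo----o
ooo---o--o--o--o-
---o-ooooooooooo-
o-oo-------------
----o-----------o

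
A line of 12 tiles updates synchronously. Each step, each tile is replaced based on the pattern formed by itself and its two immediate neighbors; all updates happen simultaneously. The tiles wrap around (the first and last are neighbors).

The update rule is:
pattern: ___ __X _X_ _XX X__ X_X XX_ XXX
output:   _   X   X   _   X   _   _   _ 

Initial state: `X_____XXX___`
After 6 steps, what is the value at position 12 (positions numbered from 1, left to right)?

XX___X___X_X
__X_XXX_XX__
_XX_______X_
X__X_____XXX
_XXXX___X___
X____X_XXX__
position 12 holds _

_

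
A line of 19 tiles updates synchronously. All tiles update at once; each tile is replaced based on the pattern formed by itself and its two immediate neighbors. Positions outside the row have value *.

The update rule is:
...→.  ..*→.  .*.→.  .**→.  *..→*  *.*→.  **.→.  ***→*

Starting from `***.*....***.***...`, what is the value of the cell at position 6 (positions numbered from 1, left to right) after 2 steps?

**...*....*...*.*..
*.*...*....*.....*.
position 6 holds .

.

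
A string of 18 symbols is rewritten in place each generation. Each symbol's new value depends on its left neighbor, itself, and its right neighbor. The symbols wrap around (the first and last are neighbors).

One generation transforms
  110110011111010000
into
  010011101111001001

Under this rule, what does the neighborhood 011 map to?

At position 0 the neighborhood is 011; the next row has 0 there.

0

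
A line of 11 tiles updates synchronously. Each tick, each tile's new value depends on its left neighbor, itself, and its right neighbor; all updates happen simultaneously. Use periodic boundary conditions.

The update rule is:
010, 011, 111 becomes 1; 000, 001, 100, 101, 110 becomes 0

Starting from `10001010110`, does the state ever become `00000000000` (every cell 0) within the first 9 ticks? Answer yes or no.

no

10001010100
10001010100  (fixed point — unchanged through tick 9)
tick 9 is 10001010100, still not uniform 0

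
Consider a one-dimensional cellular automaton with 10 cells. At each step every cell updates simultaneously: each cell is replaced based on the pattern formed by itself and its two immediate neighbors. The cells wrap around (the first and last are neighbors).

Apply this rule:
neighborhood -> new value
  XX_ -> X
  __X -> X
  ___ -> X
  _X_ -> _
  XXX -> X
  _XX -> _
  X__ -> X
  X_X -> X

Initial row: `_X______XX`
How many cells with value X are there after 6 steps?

8

X_XXXXXX_X
XX_XXXXXX_
_XX_XXXXXX
X_XX_XXXXX
XX_XX_XXXX
XXX_XX_XXX
count of X: 8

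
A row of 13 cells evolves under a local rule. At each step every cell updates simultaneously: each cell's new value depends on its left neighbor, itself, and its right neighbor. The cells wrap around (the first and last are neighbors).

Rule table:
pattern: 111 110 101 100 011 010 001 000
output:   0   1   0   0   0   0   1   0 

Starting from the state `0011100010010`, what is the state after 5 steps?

0100100100100
1001001001000
0010010010001
0100100100010
1001001000100

1001001000100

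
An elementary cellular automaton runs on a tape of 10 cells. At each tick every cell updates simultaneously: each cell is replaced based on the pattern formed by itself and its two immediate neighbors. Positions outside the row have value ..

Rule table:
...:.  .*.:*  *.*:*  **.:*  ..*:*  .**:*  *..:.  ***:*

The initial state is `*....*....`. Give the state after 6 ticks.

******....

*...**....
*..***....
*.****....
******....
******....  (fixed point — unchanged through tick 6)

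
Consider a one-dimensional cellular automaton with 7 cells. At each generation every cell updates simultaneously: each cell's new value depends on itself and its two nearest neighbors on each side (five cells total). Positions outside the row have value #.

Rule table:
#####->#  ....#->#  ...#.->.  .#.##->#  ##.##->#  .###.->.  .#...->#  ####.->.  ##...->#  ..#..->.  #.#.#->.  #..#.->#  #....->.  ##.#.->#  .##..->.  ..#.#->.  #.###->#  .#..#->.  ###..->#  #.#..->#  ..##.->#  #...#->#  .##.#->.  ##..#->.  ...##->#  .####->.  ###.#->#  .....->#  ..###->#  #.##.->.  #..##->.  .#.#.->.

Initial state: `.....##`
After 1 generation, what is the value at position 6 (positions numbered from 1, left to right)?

#

#.####.
position 6 holds #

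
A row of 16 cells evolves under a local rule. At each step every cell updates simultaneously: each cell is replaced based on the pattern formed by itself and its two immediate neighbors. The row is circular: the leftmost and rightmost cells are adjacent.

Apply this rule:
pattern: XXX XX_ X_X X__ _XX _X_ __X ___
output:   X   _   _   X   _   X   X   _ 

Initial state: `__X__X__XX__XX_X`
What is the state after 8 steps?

XXXXXXXX__XX___X
XXXXXXX_XX__X_X_
_XXXXX____XXX_X_
X_XXX_X__X_X__XX
___X__XXXX_XXX_X
X_XXXX_XX___X__X
___XX____X_XXXX_
__X__X__XX__XX_X

__X__X__XX__XX_X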